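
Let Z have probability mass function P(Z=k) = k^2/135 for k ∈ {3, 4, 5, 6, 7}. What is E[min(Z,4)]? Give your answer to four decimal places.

3.9333

E[min(Z,4)] = Σ min(z,4)·P(Z=z)
 = 3·1/15 + 4·16/135 + 4·5/27 + 4·4/15 + 4·49/135
 = 1/5 + 64/135 + 20/27 + 16/15 + 196/135
 = 59/15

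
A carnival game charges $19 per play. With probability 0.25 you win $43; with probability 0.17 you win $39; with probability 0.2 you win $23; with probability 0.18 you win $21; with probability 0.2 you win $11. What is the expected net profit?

E[payout] = 43·0.25 + 39·0.17 + 23·0.2 + 21·0.18 + 11·0.2
 = 10.75 + 6.63 + 4.6 + 3.78 + 2.2
 = 27.96
Net = 27.96 - 19 = 8.96

8.96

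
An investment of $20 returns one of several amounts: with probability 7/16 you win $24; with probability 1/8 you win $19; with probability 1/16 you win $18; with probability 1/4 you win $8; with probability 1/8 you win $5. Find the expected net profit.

E[payout] = 24·7/16 + 19·1/8 + 18·1/16 + 8·1/4 + 5·1/8
 = 21/2 + 19/8 + 9/8 + 2 + 5/8
 = 133/8
Net = 133/8 - 20 = -27/8

-3.375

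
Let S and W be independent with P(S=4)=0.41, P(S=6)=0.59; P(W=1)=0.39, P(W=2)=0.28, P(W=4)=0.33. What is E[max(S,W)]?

E[max(S,W)] = Σ_s Σ_w max(s,w) · P(S=s)P(W=w)
 = 4·0.1599 + 4·0.1148 + 4·0.1353 + 6·0.2301 + 6·0.1652 + 6·0.1947
 = 0.6396 + 0.4592 + 0.5412 + 1.3806 + 0.9912 + 1.1682
 = 5.18

5.18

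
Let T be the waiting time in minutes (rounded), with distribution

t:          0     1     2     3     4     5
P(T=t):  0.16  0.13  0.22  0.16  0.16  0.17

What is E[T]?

E[T] = Σ t·P(T=t)
 = 0·0.16 + 1·0.13 + 2·0.22 + 3·0.16 + 4·0.16 + 5·0.17
 = 0 + 0.13 + 0.44 + 0.48 + 0.64 + 0.85
 = 2.54

2.54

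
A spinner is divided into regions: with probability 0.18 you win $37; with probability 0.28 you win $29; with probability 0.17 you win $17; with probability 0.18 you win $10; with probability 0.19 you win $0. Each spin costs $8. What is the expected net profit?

E[payout] = 37·0.18 + 29·0.28 + 17·0.17 + 10·0.18 + 0·0.19
 = 6.66 + 8.12 + 2.89 + 1.8 + 0
 = 19.47
Net = 19.47 - 8 = 11.47

11.47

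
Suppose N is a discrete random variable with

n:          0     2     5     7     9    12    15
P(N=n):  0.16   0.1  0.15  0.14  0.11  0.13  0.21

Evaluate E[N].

7.63

E[N] = Σ n·P(N=n)
 = 0·0.16 + 2·0.1 + 5·0.15 + 7·0.14 + 9·0.11 + 12·0.13 + 15·0.21
 = 0 + 0.2 + 0.75 + 0.98 + 0.99 + 1.56 + 3.15
 = 7.63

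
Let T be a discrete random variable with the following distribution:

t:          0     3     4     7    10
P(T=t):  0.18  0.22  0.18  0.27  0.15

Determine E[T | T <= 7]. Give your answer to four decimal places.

3.8471

P(T <= 7) = 0.18 + 0.22 + 0.18 + 0.27 = 0.85.
E[T | T <= 7] = [0·0.18 + 3·0.22 + 4·0.18 + 7·0.27] / 0.85
 = 3.27 / 0.85
 = 327/85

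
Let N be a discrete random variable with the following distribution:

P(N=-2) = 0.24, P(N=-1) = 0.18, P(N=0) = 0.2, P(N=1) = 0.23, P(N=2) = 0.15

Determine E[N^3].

E[N^3] = Σ n^3·P(N=n)
 = (-8)·0.24 + (-1)·0.18 + 0·0.2 + 1·0.23 + 8·0.15
 = (-1.92) + (-0.18) + 0 + 0.23 + 1.2
 = -0.67

-0.67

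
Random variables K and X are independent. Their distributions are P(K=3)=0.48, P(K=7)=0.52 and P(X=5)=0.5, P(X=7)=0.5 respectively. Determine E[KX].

E[KX] = Σ_k Σ_x kx · P(K=k)P(X=x)
 = 15·0.24 + 21·0.24 + 35·0.26 + 49·0.26
 = 3.6 + 5.04 + 9.1 + 12.74
 = 30.48

30.48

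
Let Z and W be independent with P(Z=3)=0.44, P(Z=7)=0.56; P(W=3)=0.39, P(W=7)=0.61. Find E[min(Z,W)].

E[min(Z,W)] = Σ_z Σ_w min(z,w) · P(Z=z)P(W=w)
 = 3·0.1716 + 3·0.2684 + 3·0.2184 + 7·0.3416
 = 0.5148 + 0.8052 + 0.6552 + 2.3912
 = 4.3664

4.3664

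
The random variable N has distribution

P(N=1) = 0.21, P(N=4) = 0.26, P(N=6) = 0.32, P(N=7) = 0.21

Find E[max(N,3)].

E[max(N,3)] = Σ max(n,3)·P(N=n)
 = 3·0.21 + 4·0.26 + 6·0.32 + 7·0.21
 = 0.63 + 1.04 + 1.92 + 1.47
 = 5.06

5.06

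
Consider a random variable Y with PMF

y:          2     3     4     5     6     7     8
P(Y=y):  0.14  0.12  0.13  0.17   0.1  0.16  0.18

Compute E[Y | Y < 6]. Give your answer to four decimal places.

P(Y < 6) = 0.14 + 0.12 + 0.13 + 0.17 = 0.56.
E[Y | Y < 6] = [2·0.14 + 3·0.12 + 4·0.13 + 5·0.17] / 0.56
 = 2.01 / 0.56
 = 201/56

3.5893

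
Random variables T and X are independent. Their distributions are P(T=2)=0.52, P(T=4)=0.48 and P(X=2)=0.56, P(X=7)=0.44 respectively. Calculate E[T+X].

E[T+X] = Σ_t Σ_x (t+x) · P(T=t)P(X=x)
 = 4·0.2912 + 9·0.2288 + 6·0.2688 + 11·0.2112
 = 1.1648 + 2.0592 + 1.6128 + 2.3232
 = 7.16

7.16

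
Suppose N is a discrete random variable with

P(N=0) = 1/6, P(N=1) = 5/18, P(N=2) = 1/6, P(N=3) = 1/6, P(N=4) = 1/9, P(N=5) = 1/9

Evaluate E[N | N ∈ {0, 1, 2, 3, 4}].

1.75

P(N ∈ {0, 1, 2, 3, 4}) = 1/6 + 5/18 + 1/6 + 1/6 + 1/9 = 8/9.
E[N | N ∈ {0, 1, 2, 3, 4}] = [0·1/6 + 1·5/18 + 2·1/6 + 3·1/6 + 4·1/9] / (8/9)
 = 14/9 / (8/9)
 = 7/4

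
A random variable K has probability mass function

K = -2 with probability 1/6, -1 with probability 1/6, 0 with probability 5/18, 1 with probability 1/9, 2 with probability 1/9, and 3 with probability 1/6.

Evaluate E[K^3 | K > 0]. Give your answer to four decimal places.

14.1429

P(K > 0) = 1/9 + 1/9 + 1/6 = 7/18.
E[K^3 | K > 0] = [1·1/9 + 8·1/9 + 27·1/6] / (7/18)
 = 11/2 / (7/18)
 = 99/7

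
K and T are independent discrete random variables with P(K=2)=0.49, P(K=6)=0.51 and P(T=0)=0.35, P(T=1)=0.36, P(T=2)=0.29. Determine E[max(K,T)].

E[max(K,T)] = Σ_k Σ_t max(k,t) · P(K=k)P(T=t)
 = 2·0.1715 + 2·0.1764 + 2·0.1421 + 6·0.1785 + 6·0.1836 + 6·0.1479
 = 0.343 + 0.3528 + 0.2842 + 1.071 + 1.1016 + 0.8874
 = 4.04

4.04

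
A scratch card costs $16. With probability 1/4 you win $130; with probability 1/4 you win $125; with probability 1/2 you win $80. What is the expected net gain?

87.75

E[payout] = 130·1/4 + 125·1/4 + 80·1/2
 = 65/2 + 125/4 + 40
 = 415/4
Net = 415/4 - 16 = 351/4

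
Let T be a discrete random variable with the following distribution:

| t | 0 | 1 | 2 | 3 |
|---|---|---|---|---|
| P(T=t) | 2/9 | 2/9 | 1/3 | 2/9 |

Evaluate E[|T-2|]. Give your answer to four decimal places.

0.8889

E[|T-2|] = Σ |t-2|·P(T=t)
 = 2·2/9 + 1·2/9 + 0·1/3 + 1·2/9
 = 4/9 + 2/9 + 0 + 2/9
 = 8/9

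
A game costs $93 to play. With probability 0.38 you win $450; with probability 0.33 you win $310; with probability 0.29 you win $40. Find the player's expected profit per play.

E[payout] = 450·0.38 + 310·0.33 + 40·0.29
 = 171 + 102.3 + 11.6
 = 284.9
Net = 284.9 - 93 = 191.9

191.9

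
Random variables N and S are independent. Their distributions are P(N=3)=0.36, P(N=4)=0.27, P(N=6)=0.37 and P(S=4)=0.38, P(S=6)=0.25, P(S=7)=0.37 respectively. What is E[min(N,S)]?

4.0988

E[min(N,S)] = Σ_n Σ_s min(n,s) · P(N=n)P(S=s)
 = 3·0.1368 + 3·0.09 + 3·0.1332 + 4·0.1026 + 4·0.0675 + 4·0.0999 + 4·0.1406 + 6·0.0925 + 6·0.1369
 = 0.4104 + 0.27 + 0.3996 + 0.4104 + 0.27 + 0.3996 + 0.5624 + 0.555 + 0.8214
 = 4.0988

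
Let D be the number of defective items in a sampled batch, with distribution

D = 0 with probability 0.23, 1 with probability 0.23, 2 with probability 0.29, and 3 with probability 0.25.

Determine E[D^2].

3.64

E[D^2] = Σ d^2·P(D=d)
 = 0·0.23 + 1·0.23 + 4·0.29 + 9·0.25
 = 0 + 0.23 + 1.16 + 2.25
 = 3.64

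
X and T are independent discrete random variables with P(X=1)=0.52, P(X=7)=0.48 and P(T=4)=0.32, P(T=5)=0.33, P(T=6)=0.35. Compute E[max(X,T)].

5.9756

E[max(X,T)] = Σ_x Σ_t max(x,t) · P(X=x)P(T=t)
 = 4·0.1664 + 5·0.1716 + 6·0.182 + 7·0.1536 + 7·0.1584 + 7·0.168
 = 0.6656 + 0.858 + 1.092 + 1.0752 + 1.1088 + 1.176
 = 5.9756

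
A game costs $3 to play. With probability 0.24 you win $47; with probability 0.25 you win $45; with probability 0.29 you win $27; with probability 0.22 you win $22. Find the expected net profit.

E[payout] = 47·0.24 + 45·0.25 + 27·0.29 + 22·0.22
 = 11.28 + 11.25 + 7.83 + 4.84
 = 35.2
Net = 35.2 - 3 = 32.2

32.2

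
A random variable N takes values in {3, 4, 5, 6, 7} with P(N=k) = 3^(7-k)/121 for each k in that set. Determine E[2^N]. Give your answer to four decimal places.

13.9504

E[2^N] = Σ 2^n·P(N=n)
 = 8·81/121 + 16·27/121 + 32·9/121 + 64·3/121 + 128·1/121
 = 648/121 + 432/121 + 288/121 + 192/121 + 128/121
 = 1688/121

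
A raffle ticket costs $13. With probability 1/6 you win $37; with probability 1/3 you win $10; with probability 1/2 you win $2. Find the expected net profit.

E[payout] = 37·1/6 + 10·1/3 + 2·1/2
 = 37/6 + 10/3 + 1
 = 21/2
Net = 21/2 - 13 = -5/2

-2.5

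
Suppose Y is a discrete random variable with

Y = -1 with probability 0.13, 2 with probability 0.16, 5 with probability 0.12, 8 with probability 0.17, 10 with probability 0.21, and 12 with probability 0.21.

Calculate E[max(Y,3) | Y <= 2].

3

P(Y <= 2) = 0.13 + 0.16 = 0.29.
E[max(Y,3) | Y <= 2] = [3·0.13 + 3·0.16] / 0.29
 = 0.87 / 0.29
 = 3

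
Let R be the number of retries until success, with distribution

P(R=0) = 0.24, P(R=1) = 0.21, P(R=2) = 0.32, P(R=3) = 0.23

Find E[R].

1.54

E[R] = Σ r·P(R=r)
 = 0·0.24 + 1·0.21 + 2·0.32 + 3·0.23
 = 0 + 0.21 + 0.64 + 0.69
 = 1.54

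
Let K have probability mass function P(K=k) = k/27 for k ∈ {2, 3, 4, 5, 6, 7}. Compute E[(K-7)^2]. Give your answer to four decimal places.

E[(K-7)^2] = Σ (k-7)^2·P(K=k)
 = 25·2/27 + 16·1/9 + 9·4/27 + 4·5/27 + 1·2/9 + 0·7/27
 = 50/27 + 16/9 + 4/3 + 20/27 + 2/9 + 0
 = 160/27

5.9259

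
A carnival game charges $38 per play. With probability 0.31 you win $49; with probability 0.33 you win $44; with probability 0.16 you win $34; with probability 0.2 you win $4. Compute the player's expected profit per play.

E[payout] = 49·0.31 + 44·0.33 + 34·0.16 + 4·0.2
 = 15.19 + 14.52 + 5.44 + 0.8
 = 35.95
Net = 35.95 - 38 = -2.05

-2.05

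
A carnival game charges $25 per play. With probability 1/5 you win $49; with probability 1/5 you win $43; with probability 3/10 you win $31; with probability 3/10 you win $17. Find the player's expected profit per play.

E[payout] = 49·1/5 + 43·1/5 + 31·3/10 + 17·3/10
 = 49/5 + 43/5 + 93/10 + 51/10
 = 164/5
Net = 164/5 - 25 = 39/5

7.8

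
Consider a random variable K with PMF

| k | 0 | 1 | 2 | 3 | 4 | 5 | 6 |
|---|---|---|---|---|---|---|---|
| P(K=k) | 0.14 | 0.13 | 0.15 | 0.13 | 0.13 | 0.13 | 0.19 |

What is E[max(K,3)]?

E[max(K,3)] = Σ max(k,3)·P(K=k)
 = 3·0.14 + 3·0.13 + 3·0.15 + 3·0.13 + 4·0.13 + 5·0.13 + 6·0.19
 = 0.42 + 0.39 + 0.45 + 0.39 + 0.52 + 0.65 + 1.14
 = 3.96

3.96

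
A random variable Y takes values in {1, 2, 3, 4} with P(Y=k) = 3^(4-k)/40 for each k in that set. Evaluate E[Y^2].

2.65

E[Y^2] = Σ y^2·P(Y=y)
 = 1·27/40 + 4·9/40 + 9·3/40 + 16·1/40
 = 27/40 + 9/10 + 27/40 + 2/5
 = 53/20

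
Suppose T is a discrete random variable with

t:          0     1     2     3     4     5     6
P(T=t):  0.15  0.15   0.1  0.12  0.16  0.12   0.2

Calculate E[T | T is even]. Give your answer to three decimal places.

3.344

P(T is even) = 0.15 + 0.1 + 0.16 + 0.2 = 0.61.
E[T | T is even] = [0·0.15 + 2·0.1 + 4·0.16 + 6·0.2] / 0.61
 = 2.04 / 0.61
 = 204/61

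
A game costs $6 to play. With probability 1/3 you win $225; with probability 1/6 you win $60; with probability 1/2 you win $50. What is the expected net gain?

E[payout] = 225·1/3 + 60·1/6 + 50·1/2
 = 75 + 10 + 25
 = 110
Net = 110 - 6 = 104

104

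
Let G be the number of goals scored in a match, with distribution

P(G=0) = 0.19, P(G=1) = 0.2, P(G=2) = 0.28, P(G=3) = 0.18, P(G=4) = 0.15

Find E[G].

1.9

E[G] = Σ g·P(G=g)
 = 0·0.19 + 1·0.2 + 2·0.28 + 3·0.18 + 4·0.15
 = 0 + 0.2 + 0.56 + 0.54 + 0.6
 = 1.9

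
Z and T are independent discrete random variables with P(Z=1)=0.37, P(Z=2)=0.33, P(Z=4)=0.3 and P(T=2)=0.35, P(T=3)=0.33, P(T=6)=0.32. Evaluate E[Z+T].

5.84

E[Z+T] = Σ_z Σ_t (z+t) · P(Z=z)P(T=t)
 = 3·0.1295 + 4·0.1221 + 7·0.1184 + 4·0.1155 + 5·0.1089 + 8·0.1056 + 6·0.105 + 7·0.099 + 10·0.096
 = 0.3885 + 0.4884 + 0.8288 + 0.462 + 0.5445 + 0.8448 + 0.63 + 0.693 + 0.96
 = 5.84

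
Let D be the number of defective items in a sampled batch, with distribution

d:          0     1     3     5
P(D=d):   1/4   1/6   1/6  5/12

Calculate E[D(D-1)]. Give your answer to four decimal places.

E[D(D-1)] = Σ d(d-1)·P(D=d)
 = 0·1/4 + 0·1/6 + 6·1/6 + 20·5/12
 = 0 + 0 + 1 + 25/3
 = 28/3

9.3333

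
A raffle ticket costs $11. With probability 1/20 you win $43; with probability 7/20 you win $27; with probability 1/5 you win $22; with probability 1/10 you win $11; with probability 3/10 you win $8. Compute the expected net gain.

8.5

E[payout] = 43·1/20 + 27·7/20 + 22·1/5 + 11·1/10 + 8·3/10
 = 43/20 + 189/20 + 22/5 + 11/10 + 12/5
 = 39/2
Net = 39/2 - 11 = 17/2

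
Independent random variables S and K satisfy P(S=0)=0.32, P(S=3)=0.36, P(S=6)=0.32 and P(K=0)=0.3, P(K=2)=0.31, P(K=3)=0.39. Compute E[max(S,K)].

E[max(S,K)] = Σ_s Σ_k max(s,k) · P(S=s)P(K=k)
 = 0·0.096 + 2·0.0992 + 3·0.1248 + 3·0.108 + 3·0.1116 + 3·0.1404 + 6·0.096 + 6·0.0992 + 6·0.1248
 = 0 + 0.1984 + 0.3744 + 0.324 + 0.3348 + 0.4212 + 0.576 + 0.5952 + 0.7488
 = 3.5728

3.5728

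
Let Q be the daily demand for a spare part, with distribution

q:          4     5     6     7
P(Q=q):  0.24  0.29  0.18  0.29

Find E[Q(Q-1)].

E[Q(Q-1)] = Σ q(q-1)·P(Q=q)
 = 12·0.24 + 20·0.29 + 30·0.18 + 42·0.29
 = 2.88 + 5.8 + 5.4 + 12.18
 = 26.26

26.26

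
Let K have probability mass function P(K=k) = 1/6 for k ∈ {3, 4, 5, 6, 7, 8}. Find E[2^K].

E[2^K] = Σ 2^k·P(K=k)
 = 8·1/6 + 16·1/6 + 32·1/6 + 64·1/6 + 128·1/6 + 256·1/6
 = 4/3 + 8/3 + 16/3 + 32/3 + 64/3 + 128/3
 = 84

84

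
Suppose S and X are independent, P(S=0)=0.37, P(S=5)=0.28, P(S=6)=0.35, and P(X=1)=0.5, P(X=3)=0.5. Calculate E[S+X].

E[S+X] = Σ_s Σ_x (s+x) · P(S=s)P(X=x)
 = 1·0.185 + 3·0.185 + 6·0.14 + 8·0.14 + 7·0.175 + 9·0.175
 = 0.185 + 0.555 + 0.84 + 1.12 + 1.225 + 1.575
 = 5.5

5.5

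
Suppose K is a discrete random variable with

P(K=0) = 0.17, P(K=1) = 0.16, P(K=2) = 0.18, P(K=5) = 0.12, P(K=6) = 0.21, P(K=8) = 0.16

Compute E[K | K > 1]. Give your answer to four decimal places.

5.2239

P(K > 1) = 0.18 + 0.12 + 0.21 + 0.16 = 0.67.
E[K | K > 1] = [2·0.18 + 5·0.12 + 6·0.21 + 8·0.16] / 0.67
 = 3.5 / 0.67
 = 350/67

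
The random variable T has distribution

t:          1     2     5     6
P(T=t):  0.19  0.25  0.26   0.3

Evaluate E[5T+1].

19.95

E[5T+1] = Σ (5t+1)·P(T=t)
 = 6·0.19 + 11·0.25 + 26·0.26 + 31·0.3
 = 1.14 + 2.75 + 6.76 + 9.3
 = 19.95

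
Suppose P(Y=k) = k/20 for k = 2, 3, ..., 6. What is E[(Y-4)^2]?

E[(Y-4)^2] = Σ (y-4)^2·P(Y=y)
 = 4·1/10 + 1·3/20 + 0·1/5 + 1·1/4 + 4·3/10
 = 2/5 + 3/20 + 0 + 1/4 + 6/5
 = 2

2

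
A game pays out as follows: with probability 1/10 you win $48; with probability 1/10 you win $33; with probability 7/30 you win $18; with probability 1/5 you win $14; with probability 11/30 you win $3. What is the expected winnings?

16.2

E[payout] = 48·1/10 + 33·1/10 + 18·7/30 + 14·1/5 + 3·11/30
 = 24/5 + 33/10 + 21/5 + 14/5 + 11/10
 = 81/5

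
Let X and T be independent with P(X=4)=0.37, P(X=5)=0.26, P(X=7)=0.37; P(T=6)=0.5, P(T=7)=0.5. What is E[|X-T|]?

1.5

E[|X-T|] = Σ_x Σ_t |x-t| · P(X=x)P(T=t)
 = 2·0.185 + 3·0.185 + 1·0.13 + 2·0.13 + 1·0.185 + 0·0.185
 = 0.37 + 0.555 + 0.13 + 0.26 + 0.185 + 0
 = 1.5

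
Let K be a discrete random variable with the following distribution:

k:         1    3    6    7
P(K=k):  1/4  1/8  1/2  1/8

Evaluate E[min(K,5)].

E[min(K,5)] = Σ min(k,5)·P(K=k)
 = 1·1/4 + 3·1/8 + 5·1/2 + 5·1/8
 = 1/4 + 3/8 + 5/2 + 5/8
 = 15/4

3.75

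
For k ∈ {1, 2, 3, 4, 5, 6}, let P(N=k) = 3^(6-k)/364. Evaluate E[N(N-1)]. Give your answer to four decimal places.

E[N(N-1)] = Σ n(n-1)·P(N=n)
 = 0·243/364 + 2·81/364 + 6·27/364 + 12·9/364 + 20·3/364 + 30·1/364
 = 0 + 81/182 + 81/182 + 27/91 + 15/91 + 15/182
 = 261/182

1.4341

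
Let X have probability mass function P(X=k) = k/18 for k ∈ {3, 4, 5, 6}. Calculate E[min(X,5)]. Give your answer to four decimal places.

4.4444

E[min(X,5)] = Σ min(x,5)·P(X=x)
 = 3·1/6 + 4·2/9 + 5·5/18 + 5·1/3
 = 1/2 + 8/9 + 25/18 + 5/3
 = 40/9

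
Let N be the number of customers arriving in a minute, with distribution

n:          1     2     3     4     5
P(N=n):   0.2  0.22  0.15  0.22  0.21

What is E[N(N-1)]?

E[N(N-1)] = Σ n(n-1)·P(N=n)
 = 0·0.2 + 2·0.22 + 6·0.15 + 12·0.22 + 20·0.21
 = 0 + 0.44 + 0.9 + 2.64 + 4.2
 = 8.18

8.18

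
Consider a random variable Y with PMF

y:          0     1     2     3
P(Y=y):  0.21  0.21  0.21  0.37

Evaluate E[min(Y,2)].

1.37

E[min(Y,2)] = Σ min(y,2)·P(Y=y)
 = 0·0.21 + 1·0.21 + 2·0.21 + 2·0.37
 = 0 + 0.21 + 0.42 + 0.74
 = 1.37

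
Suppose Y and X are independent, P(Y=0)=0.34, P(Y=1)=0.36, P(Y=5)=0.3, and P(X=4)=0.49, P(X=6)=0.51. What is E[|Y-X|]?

3.454

E[|Y-X|] = Σ_y Σ_x |y-x| · P(Y=y)P(X=x)
 = 4·0.1666 + 6·0.1734 + 3·0.1764 + 5·0.1836 + 1·0.147 + 1·0.153
 = 0.6664 + 1.0404 + 0.5292 + 0.918 + 0.147 + 0.153
 = 3.454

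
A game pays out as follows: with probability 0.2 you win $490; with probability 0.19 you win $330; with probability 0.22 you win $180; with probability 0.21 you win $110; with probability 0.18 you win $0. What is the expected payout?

E[payout] = 490·0.2 + 330·0.19 + 180·0.22 + 110·0.21 + 0·0.18
 = 98 + 62.7 + 39.6 + 23.1 + 0
 = 223.4

223.4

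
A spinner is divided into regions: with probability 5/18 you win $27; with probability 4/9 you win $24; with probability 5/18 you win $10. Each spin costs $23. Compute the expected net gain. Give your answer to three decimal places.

-2.056

E[payout] = 27·5/18 + 24·4/9 + 10·5/18
 = 15/2 + 32/3 + 25/9
 = 377/18
Net = 377/18 - 23 = -37/18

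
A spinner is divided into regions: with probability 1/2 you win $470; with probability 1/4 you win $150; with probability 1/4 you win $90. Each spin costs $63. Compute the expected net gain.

E[payout] = 470·1/2 + 150·1/4 + 90·1/4
 = 235 + 75/2 + 45/2
 = 295
Net = 295 - 63 = 232

232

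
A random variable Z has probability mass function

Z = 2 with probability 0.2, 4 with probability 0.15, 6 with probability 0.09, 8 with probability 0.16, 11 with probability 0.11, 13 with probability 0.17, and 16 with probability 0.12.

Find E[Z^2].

E[Z^2] = Σ z^2·P(Z=z)
 = 4·0.2 + 16·0.15 + 36·0.09 + 64·0.16 + 121·0.11 + 169·0.17 + 256·0.12
 = 0.8 + 2.4 + 3.24 + 10.24 + 13.31 + 28.73 + 30.72
 = 89.44

89.44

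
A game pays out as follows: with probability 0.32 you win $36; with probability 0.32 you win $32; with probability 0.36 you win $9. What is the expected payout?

E[payout] = 36·0.32 + 32·0.32 + 9·0.36
 = 11.52 + 10.24 + 3.24
 = 25

25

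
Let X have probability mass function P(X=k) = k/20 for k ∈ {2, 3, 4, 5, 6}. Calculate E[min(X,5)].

E[min(X,5)] = Σ min(x,5)·P(X=x)
 = 2·1/10 + 3·3/20 + 4·1/5 + 5·1/4 + 5·3/10
 = 1/5 + 9/20 + 4/5 + 5/4 + 3/2
 = 21/5

4.2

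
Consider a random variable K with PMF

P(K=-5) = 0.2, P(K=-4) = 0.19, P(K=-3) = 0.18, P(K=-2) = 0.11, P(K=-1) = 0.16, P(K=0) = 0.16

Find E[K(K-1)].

12.94

E[K(K-1)] = Σ k(k-1)·P(K=k)
 = 30·0.2 + 20·0.19 + 12·0.18 + 6·0.11 + 2·0.16 + 0·0.16
 = 6 + 3.8 + 2.16 + 0.66 + 0.32 + 0
 = 12.94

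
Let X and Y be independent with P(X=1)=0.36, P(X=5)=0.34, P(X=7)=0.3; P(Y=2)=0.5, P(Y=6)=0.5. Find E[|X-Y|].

E[|X-Y|] = Σ_x Σ_y |x-y| · P(X=x)P(Y=y)
 = 1·0.18 + 5·0.18 + 3·0.17 + 1·0.17 + 5·0.15 + 1·0.15
 = 0.18 + 0.9 + 0.51 + 0.17 + 0.75 + 0.15
 = 2.66

2.66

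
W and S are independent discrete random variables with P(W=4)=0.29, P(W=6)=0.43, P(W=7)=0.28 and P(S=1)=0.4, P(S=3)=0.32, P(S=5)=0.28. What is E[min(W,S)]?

E[min(W,S)] = Σ_w Σ_s min(w,s) · P(W=w)P(S=s)
 = 1·0.116 + 3·0.0928 + 4·0.0812 + 1·0.172 + 3·0.1376 + 5·0.1204 + 1·0.112 + 3·0.0896 + 5·0.0784
 = 0.116 + 0.2784 + 0.3248 + 0.172 + 0.4128 + 0.602 + 0.112 + 0.2688 + 0.392
 = 2.6788

2.6788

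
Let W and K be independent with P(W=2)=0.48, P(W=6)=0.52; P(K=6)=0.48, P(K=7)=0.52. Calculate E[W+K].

E[W+K] = Σ_w Σ_k (w+k) · P(W=w)P(K=k)
 = 8·0.2304 + 9·0.2496 + 12·0.2496 + 13·0.2704
 = 1.8432 + 2.2464 + 2.9952 + 3.5152
 = 10.6

10.6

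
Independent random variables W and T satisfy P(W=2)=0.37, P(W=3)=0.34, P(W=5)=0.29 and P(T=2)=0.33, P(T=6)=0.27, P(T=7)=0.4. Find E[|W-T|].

E[|W-T|] = Σ_w Σ_t |w-t| · P(W=w)P(T=t)
 = 0·0.1221 + 4·0.0999 + 5·0.148 + 1·0.1122 + 3·0.0918 + 4·0.136 + 3·0.0957 + 1·0.0783 + 2·0.116
 = 0 + 0.3996 + 0.74 + 0.1122 + 0.2754 + 0.544 + 0.2871 + 0.0783 + 0.232
 = 2.6686

2.6686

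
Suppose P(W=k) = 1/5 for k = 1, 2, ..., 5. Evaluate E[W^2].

E[W^2] = Σ w^2·P(W=w)
 = 1·1/5 + 4·1/5 + 9·1/5 + 16·1/5 + 25·1/5
 = 1/5 + 4/5 + 9/5 + 16/5 + 5
 = 11

11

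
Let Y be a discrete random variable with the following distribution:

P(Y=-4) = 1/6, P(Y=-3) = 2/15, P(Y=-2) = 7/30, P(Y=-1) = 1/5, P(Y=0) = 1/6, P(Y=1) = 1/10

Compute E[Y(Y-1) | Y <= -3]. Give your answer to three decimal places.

P(Y <= -3) = 1/6 + 2/15 = 3/10.
E[Y(Y-1) | Y <= -3] = [20·1/6 + 12·2/15] / (3/10)
 = 74/15 / (3/10)
 = 148/9

16.444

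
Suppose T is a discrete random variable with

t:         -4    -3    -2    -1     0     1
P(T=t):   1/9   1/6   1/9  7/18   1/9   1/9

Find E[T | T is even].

P(T is even) = 1/9 + 1/9 + 1/9 = 1/3.
E[T | T is even] = [(-4)·1/9 + (-2)·1/9 + 0·1/9] / (1/3)
 = -2/3 / (1/3)
 = -2

-2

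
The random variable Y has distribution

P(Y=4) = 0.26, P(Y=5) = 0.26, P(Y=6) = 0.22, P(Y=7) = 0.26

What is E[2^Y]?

59.84

E[2^Y] = Σ 2^y·P(Y=y)
 = 16·0.26 + 32·0.26 + 64·0.22 + 128·0.26
 = 4.16 + 8.32 + 14.08 + 33.28
 = 59.84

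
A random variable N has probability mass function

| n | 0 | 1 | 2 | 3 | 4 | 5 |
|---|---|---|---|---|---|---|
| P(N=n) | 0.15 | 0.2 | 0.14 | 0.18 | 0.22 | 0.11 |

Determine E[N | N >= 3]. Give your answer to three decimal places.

3.863

P(N >= 3) = 0.18 + 0.22 + 0.11 = 0.51.
E[N | N >= 3] = [3·0.18 + 4·0.22 + 5·0.11] / 0.51
 = 1.97 / 0.51
 = 197/51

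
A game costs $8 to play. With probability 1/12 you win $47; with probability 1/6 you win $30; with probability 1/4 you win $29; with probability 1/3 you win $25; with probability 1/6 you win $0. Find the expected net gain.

16.5

E[payout] = 47·1/12 + 30·1/6 + 29·1/4 + 25·1/3 + 0·1/6
 = 47/12 + 5 + 29/4 + 25/3 + 0
 = 49/2
Net = 49/2 - 8 = 33/2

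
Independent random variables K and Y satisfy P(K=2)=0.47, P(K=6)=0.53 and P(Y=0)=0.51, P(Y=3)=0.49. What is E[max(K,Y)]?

4.3503

E[max(K,Y)] = Σ_k Σ_y max(k,y) · P(K=k)P(Y=y)
 = 2·0.2397 + 3·0.2303 + 6·0.2703 + 6·0.2597
 = 0.4794 + 0.6909 + 1.6218 + 1.5582
 = 4.3503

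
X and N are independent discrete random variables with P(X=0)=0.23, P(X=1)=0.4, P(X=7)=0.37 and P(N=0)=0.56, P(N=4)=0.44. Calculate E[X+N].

E[X+N] = Σ_x Σ_n (x+n) · P(X=x)P(N=n)
 = 0·0.1288 + 4·0.1012 + 1·0.224 + 5·0.176 + 7·0.2072 + 11·0.1628
 = 0 + 0.4048 + 0.224 + 0.88 + 1.4504 + 1.7908
 = 4.75

4.75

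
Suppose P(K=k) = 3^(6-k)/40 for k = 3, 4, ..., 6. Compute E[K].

E[K] = Σ k·P(K=k)
 = 3·27/40 + 4·9/40 + 5·3/40 + 6·1/40
 = 81/40 + 9/10 + 3/8 + 3/20
 = 69/20

3.45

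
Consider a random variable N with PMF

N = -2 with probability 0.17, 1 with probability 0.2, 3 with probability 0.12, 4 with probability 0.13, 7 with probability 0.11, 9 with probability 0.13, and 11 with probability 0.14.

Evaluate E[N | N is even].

P(N is even) = 0.17 + 0.13 = 0.3.
E[N | N is even] = [(-2)·0.17 + 4·0.13] / 0.3
 = 0.18 / 0.3
 = 3/5

0.6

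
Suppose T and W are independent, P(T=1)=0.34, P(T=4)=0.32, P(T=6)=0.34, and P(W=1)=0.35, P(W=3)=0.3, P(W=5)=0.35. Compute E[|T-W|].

E[|T-W|] = Σ_t Σ_w |t-w| · P(T=t)P(W=w)
 = 0·0.119 + 2·0.102 + 4·0.119 + 3·0.112 + 1·0.096 + 1·0.112 + 5·0.119 + 3·0.102 + 1·0.119
 = 0 + 0.204 + 0.476 + 0.336 + 0.096 + 0.112 + 0.595 + 0.306 + 0.119
 = 2.244

2.244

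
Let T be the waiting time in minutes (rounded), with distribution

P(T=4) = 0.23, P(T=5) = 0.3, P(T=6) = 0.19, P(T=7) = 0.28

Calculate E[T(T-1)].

E[T(T-1)] = Σ t(t-1)·P(T=t)
 = 12·0.23 + 20·0.3 + 30·0.19 + 42·0.28
 = 2.76 + 6 + 5.7 + 11.76
 = 26.22

26.22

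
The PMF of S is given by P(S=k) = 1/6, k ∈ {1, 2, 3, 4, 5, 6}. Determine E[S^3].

E[S^3] = Σ s^3·P(S=s)
 = 1·1/6 + 8·1/6 + 27·1/6 + 64·1/6 + 125·1/6 + 216·1/6
 = 1/6 + 4/3 + 9/2 + 32/3 + 125/6 + 36
 = 147/2

73.5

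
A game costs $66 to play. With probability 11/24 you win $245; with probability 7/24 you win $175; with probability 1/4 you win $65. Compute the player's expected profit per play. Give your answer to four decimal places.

113.5833

E[payout] = 245·11/24 + 175·7/24 + 65·1/4
 = 2695/24 + 1225/24 + 65/4
 = 2155/12
Net = 2155/12 - 66 = 1363/12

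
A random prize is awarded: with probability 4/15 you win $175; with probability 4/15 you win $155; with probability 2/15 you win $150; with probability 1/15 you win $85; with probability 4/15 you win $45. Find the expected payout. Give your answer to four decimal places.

E[payout] = 175·4/15 + 155·4/15 + 150·2/15 + 85·1/15 + 45·4/15
 = 140/3 + 124/3 + 20 + 17/3 + 12
 = 377/3

125.6667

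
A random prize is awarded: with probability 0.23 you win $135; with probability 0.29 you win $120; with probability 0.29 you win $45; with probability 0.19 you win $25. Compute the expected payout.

E[payout] = 135·0.23 + 120·0.29 + 45·0.29 + 25·0.19
 = 31.05 + 34.8 + 13.05 + 4.75
 = 83.65

83.65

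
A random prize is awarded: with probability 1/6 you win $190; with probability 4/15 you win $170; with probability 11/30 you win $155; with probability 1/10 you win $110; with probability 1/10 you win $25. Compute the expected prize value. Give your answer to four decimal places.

147.3333

E[payout] = 190·1/6 + 170·4/15 + 155·11/30 + 110·1/10 + 25·1/10
 = 95/3 + 136/3 + 341/6 + 11 + 5/2
 = 442/3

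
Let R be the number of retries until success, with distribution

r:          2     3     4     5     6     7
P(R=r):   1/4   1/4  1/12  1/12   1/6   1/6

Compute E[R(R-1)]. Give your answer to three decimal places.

16.667

E[R(R-1)] = Σ r(r-1)·P(R=r)
 = 2·1/4 + 6·1/4 + 12·1/12 + 20·1/12 + 30·1/6 + 42·1/6
 = 1/2 + 3/2 + 1 + 5/3 + 5 + 7
 = 50/3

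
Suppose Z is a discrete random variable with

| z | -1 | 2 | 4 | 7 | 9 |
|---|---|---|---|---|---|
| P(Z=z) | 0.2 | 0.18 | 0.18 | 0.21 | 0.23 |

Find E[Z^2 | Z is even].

P(Z is even) = 0.18 + 0.18 = 0.36.
E[Z^2 | Z is even] = [4·0.18 + 16·0.18] / 0.36
 = 3.6 / 0.36
 = 10

10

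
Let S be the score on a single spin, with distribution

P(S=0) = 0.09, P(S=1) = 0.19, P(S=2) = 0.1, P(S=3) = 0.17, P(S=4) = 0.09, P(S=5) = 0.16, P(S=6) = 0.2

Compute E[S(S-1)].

11.5

E[S(S-1)] = Σ s(s-1)·P(S=s)
 = 0·0.09 + 0·0.19 + 2·0.1 + 6·0.17 + 12·0.09 + 20·0.16 + 30·0.2
 = 0 + 0 + 0.2 + 1.02 + 1.08 + 3.2 + 6
 = 11.5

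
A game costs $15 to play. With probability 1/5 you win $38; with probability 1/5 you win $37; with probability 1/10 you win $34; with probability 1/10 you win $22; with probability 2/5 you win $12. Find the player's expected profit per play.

10.4

E[payout] = 38·1/5 + 37·1/5 + 34·1/10 + 22·1/10 + 12·2/5
 = 38/5 + 37/5 + 17/5 + 11/5 + 24/5
 = 127/5
Net = 127/5 - 15 = 52/5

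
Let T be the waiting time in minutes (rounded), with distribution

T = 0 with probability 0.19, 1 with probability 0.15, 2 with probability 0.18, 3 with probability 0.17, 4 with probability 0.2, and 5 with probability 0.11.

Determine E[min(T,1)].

E[min(T,1)] = Σ min(t,1)·P(T=t)
 = 0·0.19 + 1·0.15 + 1·0.18 + 1·0.17 + 1·0.2 + 1·0.11
 = 0 + 0.15 + 0.18 + 0.17 + 0.2 + 0.11
 = 0.81

0.81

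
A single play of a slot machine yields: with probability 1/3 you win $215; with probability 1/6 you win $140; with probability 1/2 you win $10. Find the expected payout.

100

E[payout] = 215·1/3 + 140·1/6 + 10·1/2
 = 215/3 + 70/3 + 5
 = 100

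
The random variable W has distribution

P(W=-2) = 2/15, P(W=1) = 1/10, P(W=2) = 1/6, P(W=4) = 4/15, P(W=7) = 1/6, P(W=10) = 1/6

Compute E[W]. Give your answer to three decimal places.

4.067

E[W] = Σ w·P(W=w)
 = (-2)·2/15 + 1·1/10 + 2·1/6 + 4·4/15 + 7·1/6 + 10·1/6
 = (-4/15) + 1/10 + 1/3 + 16/15 + 7/6 + 5/3
 = 61/15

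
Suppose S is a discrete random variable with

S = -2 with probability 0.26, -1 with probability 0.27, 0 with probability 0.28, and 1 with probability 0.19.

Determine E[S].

-0.6

E[S] = Σ s·P(S=s)
 = (-2)·0.26 + (-1)·0.27 + 0·0.28 + 1·0.19
 = (-0.52) + (-0.27) + 0 + 0.19
 = -0.6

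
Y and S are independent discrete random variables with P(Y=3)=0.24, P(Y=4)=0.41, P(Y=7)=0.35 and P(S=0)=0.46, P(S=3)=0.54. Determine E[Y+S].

E[Y+S] = Σ_y Σ_s (y+s) · P(Y=y)P(S=s)
 = 3·0.1104 + 6·0.1296 + 4·0.1886 + 7·0.2214 + 7·0.161 + 10·0.189
 = 0.3312 + 0.7776 + 0.7544 + 1.5498 + 1.127 + 1.89
 = 6.43

6.43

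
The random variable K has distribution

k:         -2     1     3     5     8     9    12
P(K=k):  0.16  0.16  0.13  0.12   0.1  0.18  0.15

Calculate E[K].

E[K] = Σ k·P(K=k)
 = (-2)·0.16 + 1·0.16 + 3·0.13 + 5·0.12 + 8·0.1 + 9·0.18 + 12·0.15
 = (-0.32) + 0.16 + 0.39 + 0.6 + 0.8 + 1.62 + 1.8
 = 5.05

5.05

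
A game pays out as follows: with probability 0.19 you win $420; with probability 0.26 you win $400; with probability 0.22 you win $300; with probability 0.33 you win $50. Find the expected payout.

266.3

E[payout] = 420·0.19 + 400·0.26 + 300·0.22 + 50·0.33
 = 79.8 + 104 + 66 + 16.5
 = 266.3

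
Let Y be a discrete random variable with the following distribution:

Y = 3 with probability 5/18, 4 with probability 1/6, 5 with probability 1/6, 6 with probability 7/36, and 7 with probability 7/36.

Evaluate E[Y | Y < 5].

3.375

P(Y < 5) = 5/18 + 1/6 = 4/9.
E[Y | Y < 5] = [3·5/18 + 4·1/6] / (4/9)
 = 3/2 / (4/9)
 = 27/8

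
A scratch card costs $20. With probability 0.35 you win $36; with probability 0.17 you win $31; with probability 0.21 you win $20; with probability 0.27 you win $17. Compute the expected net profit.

E[payout] = 36·0.35 + 31·0.17 + 20·0.21 + 17·0.27
 = 12.6 + 5.27 + 4.2 + 4.59
 = 26.66
Net = 26.66 - 20 = 6.66

6.66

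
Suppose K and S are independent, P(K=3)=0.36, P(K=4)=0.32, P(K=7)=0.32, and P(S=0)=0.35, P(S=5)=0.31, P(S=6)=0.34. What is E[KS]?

16.514

E[KS] = Σ_k Σ_s ks · P(K=k)P(S=s)
 = 0·0.126 + 15·0.1116 + 18·0.1224 + 0·0.112 + 20·0.0992 + 24·0.1088 + 0·0.112 + 35·0.0992 + 42·0.1088
 = 0 + 1.674 + 2.2032 + 0 + 1.984 + 2.6112 + 0 + 3.472 + 4.5696
 = 16.514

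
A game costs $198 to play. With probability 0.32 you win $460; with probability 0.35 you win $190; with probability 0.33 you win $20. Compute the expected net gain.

22.3

E[payout] = 460·0.32 + 190·0.35 + 20·0.33
 = 147.2 + 66.5 + 6.6
 = 220.3
Net = 220.3 - 198 = 22.3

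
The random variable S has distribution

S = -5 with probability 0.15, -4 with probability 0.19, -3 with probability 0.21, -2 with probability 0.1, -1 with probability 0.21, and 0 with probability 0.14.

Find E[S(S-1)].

E[S(S-1)] = Σ s(s-1)·P(S=s)
 = 30·0.15 + 20·0.19 + 12·0.21 + 6·0.1 + 2·0.21 + 0·0.14
 = 4.5 + 3.8 + 2.52 + 0.6 + 0.42 + 0
 = 11.84

11.84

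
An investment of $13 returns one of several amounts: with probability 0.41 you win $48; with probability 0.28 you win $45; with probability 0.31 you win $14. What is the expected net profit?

23.62

E[payout] = 48·0.41 + 45·0.28 + 14·0.31
 = 19.68 + 12.6 + 4.34
 = 36.62
Net = 36.62 - 13 = 23.62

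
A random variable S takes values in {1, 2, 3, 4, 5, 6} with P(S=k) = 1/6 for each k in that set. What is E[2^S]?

21

E[2^S] = Σ 2^s·P(S=s)
 = 2·1/6 + 4·1/6 + 8·1/6 + 16·1/6 + 32·1/6 + 64·1/6
 = 1/3 + 2/3 + 4/3 + 8/3 + 16/3 + 32/3
 = 21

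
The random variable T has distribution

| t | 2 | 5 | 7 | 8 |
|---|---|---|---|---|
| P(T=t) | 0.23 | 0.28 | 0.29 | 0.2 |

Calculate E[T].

E[T] = Σ t·P(T=t)
 = 2·0.23 + 5·0.28 + 7·0.29 + 8·0.2
 = 0.46 + 1.4 + 2.03 + 1.6
 = 5.49

5.49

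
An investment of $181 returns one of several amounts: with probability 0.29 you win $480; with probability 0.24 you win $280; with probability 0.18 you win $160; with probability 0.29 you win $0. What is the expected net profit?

E[payout] = 480·0.29 + 280·0.24 + 160·0.18 + 0·0.29
 = 139.2 + 67.2 + 28.8 + 0
 = 235.2
Net = 235.2 - 181 = 54.2

54.2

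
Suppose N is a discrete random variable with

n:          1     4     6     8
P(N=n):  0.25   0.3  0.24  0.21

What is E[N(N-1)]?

22.56

E[N(N-1)] = Σ n(n-1)·P(N=n)
 = 0·0.25 + 12·0.3 + 30·0.24 + 56·0.21
 = 0 + 3.6 + 7.2 + 11.76
 = 22.56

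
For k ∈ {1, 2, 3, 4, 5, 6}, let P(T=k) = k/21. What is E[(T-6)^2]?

5

E[(T-6)^2] = Σ (t-6)^2·P(T=t)
 = 25·1/21 + 16·2/21 + 9·1/7 + 4·4/21 + 1·5/21 + 0·2/7
 = 25/21 + 32/21 + 9/7 + 16/21 + 5/21 + 0
 = 5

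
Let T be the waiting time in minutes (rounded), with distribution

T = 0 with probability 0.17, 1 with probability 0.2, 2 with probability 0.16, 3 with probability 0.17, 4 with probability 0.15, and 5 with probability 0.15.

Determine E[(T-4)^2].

5.48

E[(T-4)^2] = Σ (t-4)^2·P(T=t)
 = 16·0.17 + 9·0.2 + 4·0.16 + 1·0.17 + 0·0.15 + 1·0.15
 = 2.72 + 1.8 + 0.64 + 0.17 + 0 + 0.15
 = 5.48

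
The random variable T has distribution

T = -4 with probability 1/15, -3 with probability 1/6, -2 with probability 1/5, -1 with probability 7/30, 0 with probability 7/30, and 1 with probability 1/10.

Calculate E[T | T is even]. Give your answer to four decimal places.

P(T is even) = 1/15 + 1/5 + 7/30 = 1/2.
E[T | T is even] = [(-4)·1/15 + (-2)·1/5 + 0·7/30] / (1/2)
 = -2/3 / (1/2)
 = -4/3

-1.3333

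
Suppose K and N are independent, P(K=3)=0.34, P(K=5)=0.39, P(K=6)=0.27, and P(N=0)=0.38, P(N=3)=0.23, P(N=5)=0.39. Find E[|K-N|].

2.4804

E[|K-N|] = Σ_k Σ_n |k-n| · P(K=k)P(N=n)
 = 3·0.1292 + 0·0.0782 + 2·0.1326 + 5·0.1482 + 2·0.0897 + 0·0.1521 + 6·0.1026 + 3·0.0621 + 1·0.1053
 = 0.3876 + 0 + 0.2652 + 0.741 + 0.1794 + 0 + 0.6156 + 0.1863 + 0.1053
 = 2.4804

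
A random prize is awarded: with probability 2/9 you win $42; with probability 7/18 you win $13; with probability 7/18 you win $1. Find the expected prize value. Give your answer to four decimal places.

14.7778

E[payout] = 42·2/9 + 13·7/18 + 1·7/18
 = 28/3 + 91/18 + 7/18
 = 133/9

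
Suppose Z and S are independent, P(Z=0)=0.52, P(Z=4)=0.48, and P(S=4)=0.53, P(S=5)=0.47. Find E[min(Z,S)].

E[min(Z,S)] = Σ_z Σ_s min(z,s) · P(Z=z)P(S=s)
 = 0·0.2756 + 0·0.2444 + 4·0.2544 + 4·0.2256
 = 0 + 0 + 1.0176 + 0.9024
 = 1.92

1.92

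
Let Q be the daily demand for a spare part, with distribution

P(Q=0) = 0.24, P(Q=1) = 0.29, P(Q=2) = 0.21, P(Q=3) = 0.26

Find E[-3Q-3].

E[-3Q-3] = Σ (-3q-3)·P(Q=q)
 = (-3)·0.24 + (-6)·0.29 + (-9)·0.21 + (-12)·0.26
 = (-0.72) + (-1.74) + (-1.89) + (-3.12)
 = -7.47

-7.47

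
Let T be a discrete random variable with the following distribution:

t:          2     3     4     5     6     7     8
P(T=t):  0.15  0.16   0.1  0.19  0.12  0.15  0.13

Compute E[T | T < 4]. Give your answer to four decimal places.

P(T < 4) = 0.15 + 0.16 = 0.31.
E[T | T < 4] = [2·0.15 + 3·0.16] / 0.31
 = 0.78 / 0.31
 = 78/31

2.5161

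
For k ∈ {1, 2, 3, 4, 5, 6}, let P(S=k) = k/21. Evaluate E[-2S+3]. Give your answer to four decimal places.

-5.6667

E[-2S+3] = Σ (-2s+3)·P(S=s)
 = 1·1/21 + (-1)·2/21 + (-3)·1/7 + (-5)·4/21 + (-7)·5/21 + (-9)·2/7
 = 1/21 + (-2/21) + (-3/7) + (-20/21) + (-5/3) + (-18/7)
 = -17/3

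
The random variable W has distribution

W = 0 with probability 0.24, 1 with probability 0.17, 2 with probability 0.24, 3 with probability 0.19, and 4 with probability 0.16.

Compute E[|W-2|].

1.16

E[|W-2|] = Σ |w-2|·P(W=w)
 = 2·0.24 + 1·0.17 + 0·0.24 + 1·0.19 + 2·0.16
 = 0.48 + 0.17 + 0 + 0.19 + 0.32
 = 1.16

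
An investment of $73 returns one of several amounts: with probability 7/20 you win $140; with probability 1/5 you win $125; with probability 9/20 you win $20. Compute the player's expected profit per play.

10

E[payout] = 140·7/20 + 125·1/5 + 20·9/20
 = 49 + 25 + 9
 = 83
Net = 83 - 73 = 10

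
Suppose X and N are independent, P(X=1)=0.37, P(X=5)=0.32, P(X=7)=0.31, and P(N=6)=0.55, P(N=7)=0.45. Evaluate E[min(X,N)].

3.9695

E[min(X,N)] = Σ_x Σ_n min(x,n) · P(X=x)P(N=n)
 = 1·0.2035 + 1·0.1665 + 5·0.176 + 5·0.144 + 6·0.1705 + 7·0.1395
 = 0.2035 + 0.1665 + 0.88 + 0.72 + 1.023 + 0.9765
 = 3.9695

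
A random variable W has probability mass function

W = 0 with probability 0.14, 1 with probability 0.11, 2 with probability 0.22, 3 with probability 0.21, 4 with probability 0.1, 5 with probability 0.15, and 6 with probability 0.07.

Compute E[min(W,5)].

E[min(W,5)] = Σ min(w,5)·P(W=w)
 = 0·0.14 + 1·0.11 + 2·0.22 + 3·0.21 + 4·0.1 + 5·0.15 + 5·0.07
 = 0 + 0.11 + 0.44 + 0.63 + 0.4 + 0.75 + 0.35
 = 2.68

2.68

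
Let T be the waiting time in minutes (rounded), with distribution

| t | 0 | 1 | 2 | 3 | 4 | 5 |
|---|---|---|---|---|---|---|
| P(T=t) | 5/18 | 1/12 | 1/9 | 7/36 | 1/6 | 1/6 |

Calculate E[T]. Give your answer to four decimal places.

2.3889

E[T] = Σ t·P(T=t)
 = 0·5/18 + 1·1/12 + 2·1/9 + 3·7/36 + 4·1/6 + 5·1/6
 = 0 + 1/12 + 2/9 + 7/12 + 2/3 + 5/6
 = 43/18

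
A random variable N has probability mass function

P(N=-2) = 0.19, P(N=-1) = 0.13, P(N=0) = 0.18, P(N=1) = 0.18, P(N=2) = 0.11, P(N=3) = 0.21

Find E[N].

E[N] = Σ n·P(N=n)
 = (-2)·0.19 + (-1)·0.13 + 0·0.18 + 1·0.18 + 2·0.11 + 3·0.21
 = (-0.38) + (-0.13) + 0 + 0.18 + 0.22 + 0.63
 = 0.52

0.52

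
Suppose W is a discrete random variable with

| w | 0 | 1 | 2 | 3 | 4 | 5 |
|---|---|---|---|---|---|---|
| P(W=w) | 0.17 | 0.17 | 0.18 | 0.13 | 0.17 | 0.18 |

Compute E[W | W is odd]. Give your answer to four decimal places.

3.0417

P(W is odd) = 0.17 + 0.13 + 0.18 = 0.48.
E[W | W is odd] = [1·0.17 + 3·0.13 + 5·0.18] / 0.48
 = 1.46 / 0.48
 = 73/24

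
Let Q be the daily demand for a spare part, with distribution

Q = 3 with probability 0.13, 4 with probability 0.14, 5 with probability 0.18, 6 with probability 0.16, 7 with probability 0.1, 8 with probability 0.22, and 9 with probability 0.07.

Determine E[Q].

E[Q] = Σ q·P(Q=q)
 = 3·0.13 + 4·0.14 + 5·0.18 + 6·0.16 + 7·0.1 + 8·0.22 + 9·0.07
 = 0.39 + 0.56 + 0.9 + 0.96 + 0.7 + 1.76 + 0.63
 = 5.9

5.9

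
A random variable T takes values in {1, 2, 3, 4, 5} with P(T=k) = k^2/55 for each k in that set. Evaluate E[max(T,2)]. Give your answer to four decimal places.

E[max(T,2)] = Σ max(t,2)·P(T=t)
 = 2·1/55 + 2·4/55 + 3·9/55 + 4·16/55 + 5·5/11
 = 2/55 + 8/55 + 27/55 + 64/55 + 25/11
 = 226/55

4.1091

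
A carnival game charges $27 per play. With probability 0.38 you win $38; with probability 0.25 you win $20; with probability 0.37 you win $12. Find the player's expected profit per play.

E[payout] = 38·0.38 + 20·0.25 + 12·0.37
 = 14.44 + 5 + 4.44
 = 23.88
Net = 23.88 - 27 = -3.12

-3.12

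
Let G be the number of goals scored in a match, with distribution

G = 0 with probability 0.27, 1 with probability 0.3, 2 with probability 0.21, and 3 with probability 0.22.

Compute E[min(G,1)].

0.73

E[min(G,1)] = Σ min(g,1)·P(G=g)
 = 0·0.27 + 1·0.3 + 1·0.21 + 1·0.22
 = 0 + 0.3 + 0.21 + 0.22
 = 0.73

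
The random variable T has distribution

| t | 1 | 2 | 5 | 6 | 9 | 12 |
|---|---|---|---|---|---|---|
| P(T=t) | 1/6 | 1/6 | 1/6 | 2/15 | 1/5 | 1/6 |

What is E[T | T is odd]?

P(T is odd) = 1/6 + 1/6 + 1/5 = 8/15.
E[T | T is odd] = [1·1/6 + 5·1/6 + 9·1/5] / (8/15)
 = 14/5 / (8/15)
 = 21/4

5.25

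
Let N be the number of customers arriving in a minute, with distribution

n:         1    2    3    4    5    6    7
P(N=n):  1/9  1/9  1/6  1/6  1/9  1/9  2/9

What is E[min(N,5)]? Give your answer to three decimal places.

3.722

E[min(N,5)] = Σ min(n,5)·P(N=n)
 = 1·1/9 + 2·1/9 + 3·1/6 + 4·1/6 + 5·1/9 + 5·1/9 + 5·2/9
 = 1/9 + 2/9 + 1/2 + 2/3 + 5/9 + 5/9 + 10/9
 = 67/18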